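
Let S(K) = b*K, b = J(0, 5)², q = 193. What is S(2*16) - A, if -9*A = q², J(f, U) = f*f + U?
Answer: 44449/9 ≈ 4938.8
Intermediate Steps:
J(f, U) = U + f² (J(f, U) = f² + U = U + f²)
b = 25 (b = (5 + 0²)² = (5 + 0)² = 5² = 25)
S(K) = 25*K
A = -37249/9 (A = -⅑*193² = -⅑*37249 = -37249/9 ≈ -4138.8)
S(2*16) - A = 25*(2*16) - 1*(-37249/9) = 25*32 + 37249/9 = 800 + 37249/9 = 44449/9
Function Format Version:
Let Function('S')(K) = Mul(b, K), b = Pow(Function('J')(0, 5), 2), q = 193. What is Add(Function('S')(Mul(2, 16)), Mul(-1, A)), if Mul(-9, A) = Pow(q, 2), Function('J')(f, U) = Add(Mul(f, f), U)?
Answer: Rational(44449, 9) ≈ 4938.8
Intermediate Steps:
Function('J')(f, U) = Add(U, Pow(f, 2)) (Function('J')(f, U) = Add(Pow(f, 2), U) = Add(U, Pow(f, 2)))
b = 25 (b = Pow(Add(5, Pow(0, 2)), 2) = Pow(Add(5, 0), 2) = Pow(5, 2) = 25)
Function('S')(K) = Mul(25, K)
A = Rational(-37249, 9) (A = Mul(Rational(-1, 9), Pow(193, 2)) = Mul(Rational(-1, 9), 37249) = Rational(-37249, 9) ≈ -4138.8)
Add(Function('S')(Mul(2, 16)), Mul(-1, A)) = Add(Mul(25, Mul(2, 16)), Mul(-1, Rational(-37249, 9))) = Add(Mul(25, 32), Rational(37249, 9)) = Add(800, Rational(37249, 9)) = Rational(44449, 9)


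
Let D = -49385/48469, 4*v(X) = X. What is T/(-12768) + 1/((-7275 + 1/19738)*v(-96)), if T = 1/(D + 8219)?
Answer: 219769338492565/38435683638549371328 ≈ 5.7178e-6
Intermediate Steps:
v(X) = X/4
D = -49385/48469 (D = -49385*1/48469 = -49385/48469 ≈ -1.0189)
T = 48469/398317326 (T = 1/(-49385/48469 + 8219) = 1/(398317326/48469) = 48469/398317326 ≈ 0.00012168)
T/(-12768) + 1/((-7275 + 1/19738)*v(-96)) = (48469/398317326)/(-12768) + 1/((-7275 + 1/19738)*(((¼)*(-96)))) = (48469/398317326)*(-1/12768) + 1/((-7275 + 1/19738)*(-24)) = -2551/267669243072 - 1/24/(-143593949/19738) = -2551/267669243072 - 19738/143593949*(-1/24) = -2551/267669243072 + 9869/1723127388 = 219769338492565/38435683638549371328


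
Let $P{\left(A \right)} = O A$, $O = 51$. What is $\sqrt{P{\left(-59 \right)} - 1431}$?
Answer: $2 i \sqrt{1110} \approx 66.633 i$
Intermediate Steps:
$P{\left(A \right)} = 51 A$
$\sqrt{P{\left(-59 \right)} - 1431} = \sqrt{51 \left(-59\right) - 1431} = \sqrt{-3009 - 1431} = \sqrt{-4440} = 2 i \sqrt{1110}$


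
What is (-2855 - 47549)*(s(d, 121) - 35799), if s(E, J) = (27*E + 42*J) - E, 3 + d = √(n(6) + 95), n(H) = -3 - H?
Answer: 1552191180 - 1310504*√86 ≈ 1.5400e+9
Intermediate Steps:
d = -3 + √86 (d = -3 + √((-3 - 1*6) + 95) = -3 + √((-3 - 6) + 95) = -3 + √(-9 + 95) = -3 + √86 ≈ 6.2736)
s(E, J) = 26*E + 42*J
(-2855 - 47549)*(s(d, 121) - 35799) = (-2855 - 47549)*((26*(-3 + √86) + 42*121) - 35799) = -50404*(((-78 + 26*√86) + 5082) - 35799) = -50404*((5004 + 26*√86) - 35799) = -50404*(-30795 + 26*√86) = 1552191180 - 1310504*√86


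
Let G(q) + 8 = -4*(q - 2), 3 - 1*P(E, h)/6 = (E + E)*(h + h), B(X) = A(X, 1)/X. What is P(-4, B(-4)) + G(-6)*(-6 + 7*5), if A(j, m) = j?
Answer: 810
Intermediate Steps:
B(X) = 1 (B(X) = X/X = 1)
P(E, h) = 18 - 24*E*h (P(E, h) = 18 - 6*(E + E)*(h + h) = 18 - 6*2*E*2*h = 18 - 24*E*h)
G(q) = -4*q (G(q) = -8 - 4*(q - 2) = -8 - 4*(-2 + q) = -8 + (8 - 4*q) = -4*q)
P(-4, B(-4)) + G(-6)*(-6 + 7*5) = (18 - 24*(-4)*1) + (-4*(-6))*(-6 + 7*5) = (18 + 96) + 24*(-6 + 35) = 114 + 24*29 = 114 + 696 = 810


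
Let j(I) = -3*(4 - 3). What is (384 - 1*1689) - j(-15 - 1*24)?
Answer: -1302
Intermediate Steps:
j(I) = -3 (j(I) = -3*1 = -3)
(384 - 1*1689) - j(-15 - 1*24) = (384 - 1*1689) - 1*(-3) = (384 - 1689) + 3 = -1305 + 3 = -1302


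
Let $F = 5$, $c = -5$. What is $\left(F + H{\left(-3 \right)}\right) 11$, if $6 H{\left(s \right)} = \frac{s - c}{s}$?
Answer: $\frac{484}{9} \approx 53.778$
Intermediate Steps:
$H{\left(s \right)} = \frac{5 + s}{6 s}$ ($H{\left(s \right)} = \frac{\left(s - -5\right) \frac{1}{s}}{6} = \frac{\left(s + 5\right) \frac{1}{s}}{6} = \frac{\left(5 + s\right) \frac{1}{s}}{6} = \frac{\frac{1}{s} \left(5 + s\right)}{6} = \frac{5 + s}{6 s}$)
$\left(F + H{\left(-3 \right)}\right) 11 = \left(5 + \frac{5 - 3}{6 \left(-3\right)}\right) 11 = \left(5 + \frac{1}{6} \left(- \frac{1}{3}\right) 2\right) 11 = \left(5 - \frac{1}{9}\right) 11 = \frac{44}{9} \cdot 11 = \frac{484}{9}$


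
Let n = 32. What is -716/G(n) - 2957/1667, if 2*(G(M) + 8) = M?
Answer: -304307/3334 ≈ -91.274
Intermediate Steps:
G(M) = -8 + M/2
-716/G(n) - 2957/1667 = -716/(-8 + (½)*32) - 2957/1667 = -716/(-8 + 16) - 2957*1/1667 = -716/8 - 2957/1667 = -716*⅛ - 2957/1667 = -179/2 - 2957/1667 = -304307/3334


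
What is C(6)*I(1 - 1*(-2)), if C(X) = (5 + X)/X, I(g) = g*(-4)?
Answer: -22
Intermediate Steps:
I(g) = -4*g
C(X) = (5 + X)/X
C(6)*I(1 - 1*(-2)) = ((5 + 6)/6)*(-4*(1 - 1*(-2))) = ((⅙)*11)*(-4*(1 + 2)) = 11*(-4*3)/6 = (11/6)*(-12) = -22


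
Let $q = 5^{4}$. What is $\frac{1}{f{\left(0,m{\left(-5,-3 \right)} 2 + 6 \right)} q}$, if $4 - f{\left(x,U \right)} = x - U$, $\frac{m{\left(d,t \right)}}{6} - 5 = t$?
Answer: $\frac{1}{21250} \approx 4.7059 \cdot 10^{-5}$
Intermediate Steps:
$m{\left(d,t \right)} = 30 + 6 t$
$q = 625$
$f{\left(x,U \right)} = 4 + U - x$ ($f{\left(x,U \right)} = 4 - \left(x - U\right) = 4 + \left(U - x\right) = 4 + U - x$)
$\frac{1}{f{\left(0,m{\left(-5,-3 \right)} 2 + 6 \right)} q} = \frac{1}{\left(4 + \left(\left(30 + 6 \left(-3\right)\right) 2 + 6\right) - 0\right) 625} = \frac{1}{\left(4 + \left(\left(30 - 18\right) 2 + 6\right) + 0\right) 625} = \frac{1}{\left(4 + \left(12 \cdot 2 + 6\right) + 0\right) 625} = \frac{1}{\left(4 + \left(24 + 6\right) + 0\right) 625} = \frac{1}{\left(4 + 30 + 0\right) 625} = \frac{1}{34 \cdot 625} = \frac{1}{21250}$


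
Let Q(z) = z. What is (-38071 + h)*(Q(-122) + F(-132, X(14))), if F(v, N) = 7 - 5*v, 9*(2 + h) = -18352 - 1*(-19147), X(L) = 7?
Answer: -62104930/3 ≈ -2.0702e+7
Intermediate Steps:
h = 259/3 (h = -2 + (-18352 - 1*(-19147))/9 = -2 + (-18352 + 19147)/9 = -2 + (⅑)*795 = -2 + 265/3 = 259/3 ≈ 86.333)
(-38071 + h)*(Q(-122) + F(-132, X(14))) = (-38071 + 259/3)*(-122 + (7 - 5*(-132))) = -113954*(-122 + (7 + 660))/3 = -113954*(-122 + 667)/3 = -113954/3*545 = -62104930/3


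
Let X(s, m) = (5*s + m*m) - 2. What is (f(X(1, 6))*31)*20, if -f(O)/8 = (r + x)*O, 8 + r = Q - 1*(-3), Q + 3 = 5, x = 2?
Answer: 193440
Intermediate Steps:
Q = 2 (Q = -3 + 5 = 2)
r = -3 (r = -8 + (2 - 1*(-3)) = -8 + (2 + 3) = -8 + 5 = -3)
X(s, m) = -2 + m² + 5*s (X(s, m) = (5*s + m²) - 2 = (m² + 5*s) - 2 = -2 + m² + 5*s)
f(O) = 8*O (f(O) = -8*(-3 + 2)*O = -(-8)*O = 8*O)
(f(X(1, 6))*31)*20 = ((8*(-2 + 6² + 5*1))*31)*20 = ((8*(-2 + 36 + 5))*31)*20 = ((8*39)*31)*20 = (312*31)*20 = 9672*20 = 193440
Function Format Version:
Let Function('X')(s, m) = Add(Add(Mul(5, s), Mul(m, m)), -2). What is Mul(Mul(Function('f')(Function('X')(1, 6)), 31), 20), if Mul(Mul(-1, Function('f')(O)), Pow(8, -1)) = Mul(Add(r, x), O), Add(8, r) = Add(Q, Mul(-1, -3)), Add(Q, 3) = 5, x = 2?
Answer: 193440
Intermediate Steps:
Q = 2 (Q = Add(-3, 5) = 2)
r = -3 (r = Add(-8, Add(2, Mul(-1, -3))) = Add(-8, Add(2, 3)) = Add(-8, 5) = -3)
Function('X')(s, m) = Add(-2, Pow(m, 2), Mul(5, s)) (Function('X')(s, m) = Add(Add(Mul(5, s), Pow(m, 2)), -2) = Add(Add(Pow(m, 2), Mul(5, s)), -2) = Add(-2, Pow(m, 2), Mul(5, s)))
Function('f')(O) = Mul(8, O) (Function('f')(O) = Mul(-8, Mul(Add(-3, 2), O)) = Mul(-8, Mul(-1, O)) = Mul(8, O))
Mul(Mul(Function('f')(Function('X')(1, 6)), 31), 20) = Mul(Mul(Mul(8, Add(-2, Pow(6, 2), Mul(5, 1))), 31), 20) = Mul(Mul(Mul(8, Add(-2, 36, 5)), 31), 20) = Mul(Mul(Mul(8, 39), 31), 20) = Mul(Mul(312, 31), 20) = Mul(9672, 20) = 193440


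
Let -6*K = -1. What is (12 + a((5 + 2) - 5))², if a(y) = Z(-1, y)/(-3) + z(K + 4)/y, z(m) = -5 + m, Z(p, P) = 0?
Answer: 19321/144 ≈ 134.17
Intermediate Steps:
K = ⅙ (K = -⅙*(-1) = ⅙ ≈ 0.16667)
a(y) = -5/(6*y) (a(y) = 0/(-3) + (-5 + (⅙ + 4))/y = 0*(-⅓) + (-5 + 25/6)/y = 0 - 5/(6*y) = -5/(6*y))
(12 + a((5 + 2) - 5))² = (12 - 5/(6*((5 + 2) - 5)))² = (12 - 5/(6*(7 - 5)))² = (12 - ⅚/2)² = (12 - ⅚*½)² = (12 - 5/12)² = (139/12)² = 19321/144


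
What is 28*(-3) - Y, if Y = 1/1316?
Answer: -110545/1316 ≈ -84.001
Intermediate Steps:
Y = 1/1316 ≈ 0.00075988
28*(-3) - Y = 28*(-3) - 1*1/1316 = -84 - 1/1316 = -110545/1316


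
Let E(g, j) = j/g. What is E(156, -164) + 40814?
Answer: 1591705/39 ≈ 40813.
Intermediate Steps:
E(156, -164) + 40814 = -164/156 + 40814 = -164*1/156 + 40814 = -41/39 + 40814 = 1591705/39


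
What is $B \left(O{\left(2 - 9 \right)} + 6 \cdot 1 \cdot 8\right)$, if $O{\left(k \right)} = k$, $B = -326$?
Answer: $-13366$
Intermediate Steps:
$B \left(O{\left(2 - 9 \right)} + 6 \cdot 1 \cdot 8\right) = - 326 \left(\left(2 - 9\right) + 6 \cdot 1 \cdot 8\right) = - 326 \left(\left(2 - 9\right) + 6 \cdot 8\right) = - 326 \left(-7 + 48\right) = \left(-326\right) 41 = -13366$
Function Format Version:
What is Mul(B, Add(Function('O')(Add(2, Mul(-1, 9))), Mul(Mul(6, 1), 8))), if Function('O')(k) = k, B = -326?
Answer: -13366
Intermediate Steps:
Mul(B, Add(Function('O')(Add(2, Mul(-1, 9))), Mul(Mul(6, 1), 8))) = Mul(-326, Add(Add(2, Mul(-1, 9)), Mul(Mul(6, 1), 8))) = Mul(-326, Add(Add(2, -9), Mul(6, 8))) = Mul(-326, Add(-7, 48)) = Mul(-326, 41) = -13366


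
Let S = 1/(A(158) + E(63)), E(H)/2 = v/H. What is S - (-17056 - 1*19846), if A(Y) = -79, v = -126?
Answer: 3062865/83 ≈ 36902.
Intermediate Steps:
E(H) = -252/H (E(H) = 2*(-126/H) = -252/H)
S = -1/83 (S = 1/(-79 - 252/63) = 1/(-79 - 252*1/63) = 1/(-79 - 4) = 1/(-83) = -1/83 ≈ -0.012048)
S - (-17056 - 1*19846) = -1/83 - (-17056 - 1*19846) = -1/83 - (-17056 - 19846) = -1/83 - 1*(-36902) = -1/83 + 36902 = 3062865/83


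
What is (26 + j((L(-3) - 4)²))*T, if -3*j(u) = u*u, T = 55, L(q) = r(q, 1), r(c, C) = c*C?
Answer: -127765/3 ≈ -42588.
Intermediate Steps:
r(c, C) = C*c
L(q) = q (L(q) = 1*q = q)
j(u) = -u²/3 (j(u) = -u*u/3 = -u²/3)
(26 + j((L(-3) - 4)²))*T = (26 - (-3 - 4)⁴/3)*55 = (26 - ((-7)²)²/3)*55 = (26 - ⅓*49²)*55 = (26 - ⅓*2401)*55 = (26 - 2401/3)*55 = -2323/3*55 = -127765/3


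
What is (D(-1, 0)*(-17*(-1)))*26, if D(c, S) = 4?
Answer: 1768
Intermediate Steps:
(D(-1, 0)*(-17*(-1)))*26 = (4*(-17*(-1)))*26 = (4*17)*26 = 68*26 = 1768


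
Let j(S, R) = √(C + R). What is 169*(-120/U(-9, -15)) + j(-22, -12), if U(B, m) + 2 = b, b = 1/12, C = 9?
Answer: 243360/23 + I*√3 ≈ 10581.0 + 1.732*I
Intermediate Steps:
b = 1/12 ≈ 0.083333
U(B, m) = -23/12 (U(B, m) = -2 + 1/12 = -23/12)
j(S, R) = √(9 + R)
169*(-120/U(-9, -15)) + j(-22, -12) = 169*(-120/(-23/12)) + √(9 - 12) = 169*(-120*(-12/23)) + √(-3) = 169*(1440/23) + I*√3 = 243360/23 + I*√3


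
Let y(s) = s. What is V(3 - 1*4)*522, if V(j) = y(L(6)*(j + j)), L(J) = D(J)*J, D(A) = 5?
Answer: -31320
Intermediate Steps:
L(J) = 5*J
V(j) = 60*j (V(j) = (5*6)*(j + j) = 30*(2*j) = 60*j)
V(3 - 1*4)*522 = (60*(3 - 1*4))*522 = (60*(3 - 4))*522 = (60*(-1))*522 = -60*522 = -31320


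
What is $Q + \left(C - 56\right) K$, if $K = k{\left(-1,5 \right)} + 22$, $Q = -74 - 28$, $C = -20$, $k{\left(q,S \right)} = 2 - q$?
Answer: $-2002$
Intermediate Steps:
$Q = -102$ ($Q = -74 - 28 = -102$)
$K = 25$ ($K = \left(2 - -1\right) + 22 = \left(2 + 1\right) + 22 = 3 + 22 = 25$)
$Q + \left(C - 56\right) K = -102 + \left(-20 - 56\right) 25 = -102 - 1900 = -2002$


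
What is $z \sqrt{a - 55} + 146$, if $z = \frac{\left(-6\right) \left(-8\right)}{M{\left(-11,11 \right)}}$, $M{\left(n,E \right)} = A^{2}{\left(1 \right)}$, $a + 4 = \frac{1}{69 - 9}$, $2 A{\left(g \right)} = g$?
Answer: $146 + \frac{32 i \sqrt{53085}}{5} \approx 146.0 + 1474.6 i$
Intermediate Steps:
$A{\left(g \right)} = \frac{g}{2}$
$a = - \frac{239}{60}$ ($a = -4 + \frac{1}{69 - 9} = -4 + \frac{1}{60} = - \frac{239}{60} \approx -3.9833$)
$M{\left(n,E \right)} = \frac{1}{4}$ ($M{\left(n,E \right)} = \left(\frac{1}{2} \cdot 1\right)^{2} = \left(\frac{1}{2}\right)^{2} = \frac{1}{4}$)
$z = 192$ ($z = \left(-6\right) \left(-8\right) \frac{1}{\frac{1}{4}} = 48 \cdot 4 = 192$)
$z \sqrt{a - 55} + 146 = 192 \sqrt{- \frac{239}{60} - 55} + 146 = 192 \sqrt{- \frac{3539}{60}} + 146 = 192 \frac{i \sqrt{53085}}{30} + 146 = \frac{32 i \sqrt{53085}}{5} + 146 = 146 + \frac{32 i \sqrt{53085}}{5}$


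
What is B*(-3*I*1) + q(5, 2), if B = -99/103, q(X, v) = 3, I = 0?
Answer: 3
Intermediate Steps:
B = -99/103 (B = -99*1/103 = -99/103 ≈ -0.96117)
B*(-3*I*1) + q(5, 2) = -99*(-3*0)/103 + 3 = -0 + 3 = -99/103*0 + 3 = 0 + 3 = 3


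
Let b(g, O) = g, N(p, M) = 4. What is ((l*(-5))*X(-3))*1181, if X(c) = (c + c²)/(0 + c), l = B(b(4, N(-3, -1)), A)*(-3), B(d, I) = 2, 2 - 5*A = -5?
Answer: -70860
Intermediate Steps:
A = 7/5 (A = ⅖ - ⅕*(-5) = ⅖ + 1 = 7/5 ≈ 1.4000)
l = -6 (l = 2*(-3) = -6)
X(c) = (c + c²)/c
((l*(-5))*X(-3))*1181 = ((-6*(-5))*(1 - 3))*1181 = (30*(-2))*1181 = -60*1181 = -70860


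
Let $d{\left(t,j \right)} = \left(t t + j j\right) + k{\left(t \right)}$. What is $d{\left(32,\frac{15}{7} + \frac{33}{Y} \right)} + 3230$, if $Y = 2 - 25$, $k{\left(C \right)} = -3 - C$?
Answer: $\frac{109373695}{25921} \approx 4219.5$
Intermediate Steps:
$Y = -23$ ($Y = 2 - 25 = -23$)
$d{\left(t,j \right)} = -3 + j^{2} + t^{2} - t$ ($d{\left(t,j \right)} = \left(t t + j j\right) - \left(3 + t\right) = \left(t^{2} + j^{2}\right) - \left(3 + t\right) = \left(j^{2} + t^{2}\right) - \left(3 + t\right) = -3 + j^{2} + t^{2} - t$)
$d{\left(32,\frac{15}{7} + \frac{33}{Y} \right)} + 3230 = \left(-3 + \left(\frac{15}{7} + \frac{33}{-23}\right)^{2} + 32^{2} - 32\right) + 3230 = \left(-3 + \left(15 \cdot \frac{1}{7} + 33 \left(- \frac{1}{23}\right)\right)^{2} + 1024 - 32\right) + 3230 = \left(-3 + \left(\frac{15}{7} - \frac{33}{23}\right)^{2} + 1024 - 32\right) + 3230 = \left(-3 + \left(\frac{114}{161}\right)^{2} + 1024 - 32\right) + 3230 = \left(-3 + \frac{12996}{25921} + 1024 - 32\right) + 3230 = \frac{25648865}{25921} + 3230 = \frac{109373695}{25921}$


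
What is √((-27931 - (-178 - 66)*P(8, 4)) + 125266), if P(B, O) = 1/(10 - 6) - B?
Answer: 2*√23861 ≈ 308.94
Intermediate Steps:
P(B, O) = ¼ - B (P(B, O) = 1/4 - B = ¼ - B)
√((-27931 - (-178 - 66)*P(8, 4)) + 125266) = √((-27931 - (-178 - 66)*(¼ - 1*8)) + 125266) = √((-27931 - (-244)*(¼ - 8)) + 125266) = √((-27931 - (-244)*(-31)/4) + 125266) = √((-27931 - 1*1891) + 125266) = √((-27931 - 1891) + 125266) = √(-29822 + 125266) = √95444 = 2*√23861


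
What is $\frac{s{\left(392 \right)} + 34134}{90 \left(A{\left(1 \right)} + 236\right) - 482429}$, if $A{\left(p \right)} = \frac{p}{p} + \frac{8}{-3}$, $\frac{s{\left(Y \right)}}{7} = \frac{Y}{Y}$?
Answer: $- \frac{34141}{461339} \approx -0.074004$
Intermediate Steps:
$s{\left(Y \right)} = 7$ ($s{\left(Y \right)} = 7 \frac{Y}{Y} = 7 \cdot 1 = 7$)
$A{\left(p \right)} = - \frac{5}{3}$ ($A{\left(p \right)} = 1 + 8 \left(- \frac{1}{3}\right) = 1 - \frac{8}{3} = - \frac{5}{3}$)
$\frac{s{\left(392 \right)} + 34134}{90 \left(A{\left(1 \right)} + 236\right) - 482429} = \frac{7 + 34134}{90 \left(- \frac{5}{3} + 236\right) - 482429} = \frac{34141}{90 \cdot \frac{703}{3} - 482429} = \frac{34141}{21090 - 482429} = \frac{34141}{-461339} = 34141 \left(- \frac{1}{461339}\right) = - \frac{34141}{461339}$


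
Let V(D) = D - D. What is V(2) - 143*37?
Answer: -5291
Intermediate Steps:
V(D) = 0
V(2) - 143*37 = 0 - 143*37 = 0 - 5291 = -5291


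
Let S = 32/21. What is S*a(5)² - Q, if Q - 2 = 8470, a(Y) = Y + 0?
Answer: -177112/21 ≈ -8433.9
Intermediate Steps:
a(Y) = Y
Q = 8472 (Q = 2 + 8470 = 8472)
S = 32/21 (S = 32*(1/21) = 32/21 ≈ 1.5238)
S*a(5)² - Q = (32/21)*5² - 1*8472 = (32/21)*25 - 8472 = 800/21 - 8472 = -177112/21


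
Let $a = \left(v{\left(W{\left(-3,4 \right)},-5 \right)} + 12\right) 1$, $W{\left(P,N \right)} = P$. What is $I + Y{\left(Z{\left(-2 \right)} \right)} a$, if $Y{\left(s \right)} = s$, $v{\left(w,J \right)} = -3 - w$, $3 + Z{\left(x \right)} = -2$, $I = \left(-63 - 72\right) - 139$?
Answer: $-334$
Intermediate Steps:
$I = -274$ ($I = -135 - 139 = -274$)
$Z{\left(x \right)} = -5$ ($Z{\left(x \right)} = -3 - 2 = -5$)
$a = 12$ ($a = \left(\left(-3 - -3\right) + 12\right) 1 = \left(\left(-3 + 3\right) + 12\right) 1 = \left(0 + 12\right) 1 = 12 \cdot 1 = 12$)
$I + Y{\left(Z{\left(-2 \right)} \right)} a = -274 - 60 = -334$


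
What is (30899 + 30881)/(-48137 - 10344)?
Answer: -61780/58481 ≈ -1.0564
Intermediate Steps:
(30899 + 30881)/(-48137 - 10344) = 61780/(-58481) = 61780*(-1/58481) = -61780/58481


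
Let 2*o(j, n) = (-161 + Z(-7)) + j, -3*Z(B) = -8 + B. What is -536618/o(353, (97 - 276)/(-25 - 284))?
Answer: -1073236/197 ≈ -5447.9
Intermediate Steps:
Z(B) = 8/3 - B/3 (Z(B) = -(-8 + B)/3 = 8/3 - B/3)
o(j, n) = -78 + j/2 (o(j, n) = ((-161 + (8/3 - 1/3*(-7))) + j)/2 = ((-161 + (8/3 + 7/3)) + j)/2 = ((-161 + 5) + j)/2 = (-156 + j)/2 = -78 + j/2)
-536618/o(353, (97 - 276)/(-25 - 284)) = -536618/(-78 + (1/2)*353) = -536618/(-78 + 353/2) = -536618/197/2 = -536618*2/197 = -1073236/197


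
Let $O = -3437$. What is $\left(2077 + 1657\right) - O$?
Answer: $7171$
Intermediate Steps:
$\left(2077 + 1657\right) - O = \left(2077 + 1657\right) - -3437 = 3734 + 3437 = 7171$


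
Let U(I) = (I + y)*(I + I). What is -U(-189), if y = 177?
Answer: -4536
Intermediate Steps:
U(I) = 2*I*(177 + I) (U(I) = (I + 177)*(I + I) = (177 + I)*(2*I) = 2*I*(177 + I))
-U(-189) = -2*(-189)*(177 - 189) = -2*(-189)*(-12) = -1*4536 = -4536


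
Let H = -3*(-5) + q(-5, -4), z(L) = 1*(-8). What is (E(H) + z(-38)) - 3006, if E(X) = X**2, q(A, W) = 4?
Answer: -2653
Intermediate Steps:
z(L) = -8
H = 19 (H = -3*(-5) + 4 = 15 + 4 = 19)
(E(H) + z(-38)) - 3006 = (19**2 - 8) - 3006 = (361 - 8) - 3006 = 353 - 3006 = -2653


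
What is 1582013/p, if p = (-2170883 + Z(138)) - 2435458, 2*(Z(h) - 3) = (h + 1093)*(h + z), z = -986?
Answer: -1582013/5128282 ≈ -0.30849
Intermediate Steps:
Z(h) = 3 + (-986 + h)*(1093 + h)/2 (Z(h) = 3 + ((h + 1093)*(h - 986))/2 = 3 + ((1093 + h)*(-986 + h))/2 = 3 + ((-986 + h)*(1093 + h))/2 = 3 + (-986 + h)*(1093 + h)/2)
p = -5128282 (p = (-2170883 + (-538846 + (½)*138² + (107/2)*138)) - 2435458 = (-2170883 + (-538846 + (½)*19044 + 7383)) - 2435458 = (-2170883 + (-538846 + 9522 + 7383)) - 2435458 = (-2170883 - 521941) - 2435458 = -2692824 - 2435458 = -5128282)
1582013/p = 1582013/(-5128282) = 1582013*(-1/5128282) = -1582013/5128282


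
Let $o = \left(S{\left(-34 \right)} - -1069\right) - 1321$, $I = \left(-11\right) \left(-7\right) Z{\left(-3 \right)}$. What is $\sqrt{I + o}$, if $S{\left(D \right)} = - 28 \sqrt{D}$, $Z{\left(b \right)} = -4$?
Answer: $2 \sqrt{-140 - 7 i \sqrt{34}} \approx 3.4143 - 23.909 i$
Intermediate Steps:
$I = -308$ ($I = \left(-11\right) \left(-7\right) \left(-4\right) = 77 \left(-4\right) = -308$)
$o = -252 - 28 i \sqrt{34}$ ($o = \left(- 28 \sqrt{-34} - -1069\right) - 1321 = \left(- 28 i \sqrt{34} + 1069\right) - 1321 = \left(1069 - 28 i \sqrt{34}\right) - 1321 = -252 - 28 i \sqrt{34} \approx -252.0 - 163.27 i$)
$\sqrt{I + o} = \sqrt{-308 - \left(252 + 28 i \sqrt{34}\right)} = \sqrt{-560 - 28 i \sqrt{34}}$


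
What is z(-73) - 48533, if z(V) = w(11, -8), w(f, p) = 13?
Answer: -48520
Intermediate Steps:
z(V) = 13
z(-73) - 48533 = 13 - 48533 = -48520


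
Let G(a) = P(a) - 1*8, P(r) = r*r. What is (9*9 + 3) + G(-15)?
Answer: 301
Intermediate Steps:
P(r) = r**2
G(a) = -8 + a**2 (G(a) = a**2 - 1*8 = a**2 - 8 = -8 + a**2)
(9*9 + 3) + G(-15) = (9*9 + 3) + (-8 + (-15)**2) = (81 + 3) + (-8 + 225) = 84 + 217 = 301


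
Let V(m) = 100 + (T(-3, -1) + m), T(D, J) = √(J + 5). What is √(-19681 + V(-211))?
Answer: I*√19790 ≈ 140.68*I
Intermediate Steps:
T(D, J) = √(5 + J)
V(m) = 102 + m (V(m) = 100 + (√(5 - 1) + m) = 100 + (√4 + m) = 100 + (2 + m) = 102 + m)
√(-19681 + V(-211)) = √(-19681 + (102 - 211)) = √(-19681 - 109) = √(-19790) = I*√19790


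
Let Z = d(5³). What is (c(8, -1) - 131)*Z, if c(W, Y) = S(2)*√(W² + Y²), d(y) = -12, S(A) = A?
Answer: 1572 - 24*√65 ≈ 1378.5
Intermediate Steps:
Z = -12
c(W, Y) = 2*√(W² + Y²)
(c(8, -1) - 131)*Z = (2*√(8² + (-1)²) - 131)*(-12) = (2*√(64 + 1) - 131)*(-12) = (2*√65 - 131)*(-12) = (-131 + 2*√65)*(-12) = 1572 - 24*√65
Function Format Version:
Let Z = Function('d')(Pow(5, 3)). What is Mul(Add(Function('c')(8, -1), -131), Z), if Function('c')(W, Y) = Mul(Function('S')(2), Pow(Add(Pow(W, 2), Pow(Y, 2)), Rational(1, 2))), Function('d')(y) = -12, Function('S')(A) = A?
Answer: Add(1572, Mul(-24, Pow(65, Rational(1, 2)))) ≈ 1378.5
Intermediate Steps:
Z = -12
Function('c')(W, Y) = Mul(2, Pow(Add(Pow(W, 2), Pow(Y, 2)), Rational(1, 2)))
Mul(Add(Function('c')(8, -1), -131), Z) = Mul(Add(Mul(2, Pow(Add(Pow(8, 2), Pow(-1, 2)), Rational(1, 2))), -131), -12) = Mul(Add(Mul(2, Pow(Add(64, 1), Rational(1, 2))), -131), -12) = Mul(Add(Mul(2, Pow(65, Rational(1, 2))), -131), -12) = Mul(Add(-131, Mul(2, Pow(65, Rational(1, 2)))), -12) = Add(1572, Mul(-24, Pow(65, Rational(1, 2))))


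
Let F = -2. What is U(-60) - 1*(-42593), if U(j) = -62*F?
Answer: 42717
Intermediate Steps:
U(j) = 124 (U(j) = -62*(-2) = 124)
U(-60) - 1*(-42593) = 124 - 1*(-42593) = 124 + 42593 = 42717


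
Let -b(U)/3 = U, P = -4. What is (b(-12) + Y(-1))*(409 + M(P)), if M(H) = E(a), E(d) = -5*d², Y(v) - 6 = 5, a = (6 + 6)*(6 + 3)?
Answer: -2721817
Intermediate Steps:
b(U) = -3*U
a = 108 (a = 12*9 = 108)
Y(v) = 11 (Y(v) = 6 + 5 = 11)
M(H) = -58320 (M(H) = -5*108² = -5*11664 = -58320)
(b(-12) + Y(-1))*(409 + M(P)) = (-3*(-12) + 11)*(409 - 58320) = (36 + 11)*(-57911) = 47*(-57911) = -2721817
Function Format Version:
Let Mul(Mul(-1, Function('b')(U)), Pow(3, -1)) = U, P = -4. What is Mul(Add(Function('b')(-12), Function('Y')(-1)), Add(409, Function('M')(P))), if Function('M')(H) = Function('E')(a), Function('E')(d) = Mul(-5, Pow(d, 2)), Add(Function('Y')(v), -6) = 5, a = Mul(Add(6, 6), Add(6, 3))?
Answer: -2721817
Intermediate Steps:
Function('b')(U) = Mul(-3, U)
a = 108 (a = Mul(12, 9) = 108)
Function('Y')(v) = 11 (Function('Y')(v) = Add(6, 5) = 11)
Function('M')(H) = -58320 (Function('M')(H) = Mul(-5, Pow(108, 2)) = Mul(-5, 11664) = -58320)
Mul(Add(Function('b')(-12), Function('Y')(-1)), Add(409, Function('M')(P))) = Mul(Add(Mul(-3, -12), 11), Add(409, -58320)) = Mul(Add(36, 11), -57911) = Mul(47, -57911) = -2721817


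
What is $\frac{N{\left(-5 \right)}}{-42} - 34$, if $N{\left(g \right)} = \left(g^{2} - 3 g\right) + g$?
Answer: $- \frac{209}{6} \approx -34.833$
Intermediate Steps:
$N{\left(g \right)} = g^{2} - 2 g$
$\frac{N{\left(-5 \right)}}{-42} - 34 = \frac{\left(-5\right) \left(-2 - 5\right)}{-42} - 34 = - \frac{\left(-5\right) \left(-7\right)}{42} - 34 = \left(- \frac{1}{42}\right) 35 - 34 = - \frac{5}{6} - 34 = - \frac{209}{6}$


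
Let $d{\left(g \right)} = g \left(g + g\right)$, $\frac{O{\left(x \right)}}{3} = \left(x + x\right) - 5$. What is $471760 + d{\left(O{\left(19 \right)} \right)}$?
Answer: $491362$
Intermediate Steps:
$O{\left(x \right)} = -15 + 6 x$ ($O{\left(x \right)} = 3 \left(\left(x + x\right) - 5\right) = 3 \left(2 x - 5\right) = 3 \left(-5 + 2 x\right) = -15 + 6 x$)
$d{\left(g \right)} = 2 g^{2}$ ($d{\left(g \right)} = g 2 g = 2 g^{2}$)
$471760 + d{\left(O{\left(19 \right)} \right)} = 471760 + 2 \left(-15 + 6 \cdot 19\right)^{2} = 471760 + 2 \left(-15 + 114\right)^{2} = 471760 + 2 \cdot 99^{2} = 471760 + 2 \cdot 9801 = 471760 + 19602 = 491362$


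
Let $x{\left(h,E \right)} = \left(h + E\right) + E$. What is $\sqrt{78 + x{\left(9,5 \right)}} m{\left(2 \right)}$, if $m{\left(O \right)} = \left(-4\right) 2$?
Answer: $- 8 \sqrt{97} \approx -78.791$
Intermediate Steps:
$x{\left(h,E \right)} = h + 2 E$ ($x{\left(h,E \right)} = \left(E + h\right) + E = h + 2 E$)
$m{\left(O \right)} = -8$
$\sqrt{78 + x{\left(9,5 \right)}} m{\left(2 \right)} = \sqrt{78 + \left(9 + 2 \cdot 5\right)} \left(-8\right) = \sqrt{78 + \left(9 + 10\right)} \left(-8\right) = \sqrt{78 + 19} \left(-8\right) = \sqrt{97} \left(-8\right) = - 8 \sqrt{97}$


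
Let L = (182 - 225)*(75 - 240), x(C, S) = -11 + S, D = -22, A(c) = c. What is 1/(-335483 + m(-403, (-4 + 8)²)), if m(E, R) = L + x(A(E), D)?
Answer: -1/328421 ≈ -3.0449e-6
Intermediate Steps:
L = 7095 (L = -43*(-165) = 7095)
m(E, R) = 7062 (m(E, R) = 7095 + (-11 - 22) = 7095 - 33 = 7062)
1/(-335483 + m(-403, (-4 + 8)²)) = 1/(-335483 + 7062) = 1/(-328421) = -1/328421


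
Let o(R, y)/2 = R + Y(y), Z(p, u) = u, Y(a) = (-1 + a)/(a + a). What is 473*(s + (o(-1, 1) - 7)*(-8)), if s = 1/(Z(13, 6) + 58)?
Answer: 2180057/64 ≈ 34063.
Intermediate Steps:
Y(a) = (-1 + a)/(2*a) (Y(a) = (-1 + a)/((2*a)) = (-1 + a)*(1/(2*a)) = (-1 + a)/(2*a))
s = 1/64 (s = 1/(6 + 58) = 1/64 ≈ 0.015625)
o(R, y) = 2*R + (-1 + y)/y (o(R, y) = 2*(R + (-1 + y)/(2*y)) = 2*R + (-1 + y)/y)
473*(s + (o(-1, 1) - 7)*(-8)) = 473*(1/64 + ((1 - 1/1 + 2*(-1)) - 7)*(-8)) = 473*(1/64 + ((1 - 1*1 - 2) - 7)*(-8)) = 473*(1/64 + ((1 - 1 - 2) - 7)*(-8)) = 473*(1/64 + (-2 - 7)*(-8)) = 473*(1/64 - 9*(-8)) = 473*(1/64 + 72) = 473*(4609/64) = 2180057/64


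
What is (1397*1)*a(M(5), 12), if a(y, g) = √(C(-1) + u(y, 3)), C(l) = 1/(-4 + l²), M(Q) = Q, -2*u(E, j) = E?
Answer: 1397*I*√102/6 ≈ 2351.5*I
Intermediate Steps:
u(E, j) = -E/2
a(y, g) = √(-⅓ - y/2) (a(y, g) = √(1/(-4 + (-1)²) - y/2) = √(1/(-4 + 1) - y/2) = √(1/(-3) - y/2) = √(-⅓ - y/2))
(1397*1)*a(M(5), 12) = (1397*1)*(√(-12 - 18*5)/6) = 1397*(√(-12 - 90)/6) = 1397*(√(-102)/6) = 1397*((I*√102)/6) = 1397*(I*√102/6) = 1397*I*√102/6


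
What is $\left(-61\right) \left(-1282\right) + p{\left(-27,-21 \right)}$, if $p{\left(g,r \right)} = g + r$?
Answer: $78154$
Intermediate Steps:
$\left(-61\right) \left(-1282\right) + p{\left(-27,-21 \right)} = \left(-61\right) \left(-1282\right) - 48 = 78202 - 48 = 78154$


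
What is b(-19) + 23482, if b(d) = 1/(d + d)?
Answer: 892315/38 ≈ 23482.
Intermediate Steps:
b(d) = 1/(2*d)
b(-19) + 23482 = (1/2)/(-19) + 23482 = (1/2)*(-1/19) + 23482 = -1/38 + 23482 = 892315/38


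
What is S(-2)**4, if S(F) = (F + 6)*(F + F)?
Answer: 65536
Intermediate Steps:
S(F) = 2*F*(6 + F) (S(F) = (6 + F)*(2*F) = 2*F*(6 + F))
S(-2)**4 = (2*(-2)*(6 - 2))**4 = (2*(-2)*4)**4 = (-16)**4 = 65536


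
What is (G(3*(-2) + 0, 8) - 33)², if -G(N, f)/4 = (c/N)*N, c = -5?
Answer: 169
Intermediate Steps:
G(N, f) = 20 (G(N, f) = -4*(-5/N)*N = -4*(-5) = 20)
(G(3*(-2) + 0, 8) - 33)² = (20 - 33)² = (-13)² = 169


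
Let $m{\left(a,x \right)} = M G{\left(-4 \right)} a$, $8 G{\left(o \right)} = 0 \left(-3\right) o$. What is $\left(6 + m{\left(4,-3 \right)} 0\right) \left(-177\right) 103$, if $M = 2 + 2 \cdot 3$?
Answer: $-109386$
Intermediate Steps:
$G{\left(o \right)} = 0$ ($G{\left(o \right)} = \frac{0 \left(-3\right) o}{8} = \frac{0 o}{8} = \frac{1}{8} \cdot 0 = 0$)
$M = 8$ ($M = 2 + 6 = 8$)
$m{\left(a,x \right)} = 0$ ($m{\left(a,x \right)} = 8 \cdot 0 a = 0 a = 0$)
$\left(6 + m{\left(4,-3 \right)} 0\right) \left(-177\right) 103 = \left(6 + 0 \cdot 0\right) \left(-177\right) 103 = \left(6 + 0\right) \left(-177\right) 103 = 6 \left(-177\right) 103 = \left(-1062\right) 103 = -109386$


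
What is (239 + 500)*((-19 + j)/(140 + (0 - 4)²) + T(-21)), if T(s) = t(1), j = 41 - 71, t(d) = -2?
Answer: -266779/156 ≈ -1710.1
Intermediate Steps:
j = -30
T(s) = -2
(239 + 500)*((-19 + j)/(140 + (0 - 4)²) + T(-21)) = (239 + 500)*((-19 - 30)/(140 + (0 - 4)²) - 2) = 739*(-49/(140 + (-4)²) - 2) = 739*(-49/(140 + 16) - 2) = 739*(-49/156 - 2) = 739*(-361/156) = -266779/156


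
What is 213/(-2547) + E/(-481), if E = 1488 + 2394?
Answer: -3329969/408369 ≈ -8.1543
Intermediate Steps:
E = 3882
213/(-2547) + E/(-481) = 213/(-2547) + 3882/(-481) = 213*(-1/2547) + 3882*(-1/481) = -71/849 - 3882/481 = -3329969/408369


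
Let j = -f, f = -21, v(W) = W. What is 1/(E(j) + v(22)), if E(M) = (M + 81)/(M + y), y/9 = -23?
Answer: 31/665 ≈ 0.046617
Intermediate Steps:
y = -207 (y = 9*(-23) = -207)
j = 21 (j = -1*(-21) = 21)
E(M) = (81 + M)/(-207 + M) (E(M) = (M + 81)/(M - 207) = (81 + M)/(-207 + M))
1/(E(j) + v(22)) = 1/((81 + 21)/(-207 + 21) + 22) = 1/(102/(-186) + 22) = 1/(-1/186*102 + 22) = 1/(-17/31 + 22) = 1/(665/31) = 31/665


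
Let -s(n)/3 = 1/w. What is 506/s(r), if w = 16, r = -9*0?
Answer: -8096/3 ≈ -2698.7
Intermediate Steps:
r = 0
s(n) = -3/16
506/s(r) = 506/(-3/16) = 506*(-16/3) = -8096/3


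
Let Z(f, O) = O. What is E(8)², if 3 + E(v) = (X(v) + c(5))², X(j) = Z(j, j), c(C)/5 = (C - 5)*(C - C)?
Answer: 3721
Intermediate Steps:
c(C) = 0 (c(C) = 5*((C - 5)*(C - C)) = 5*((-5 + C)*0) = 5*0 = 0)
X(j) = j
E(v) = -3 + v² (E(v) = -3 + (v + 0)² = -3 + v²)
E(8)² = (-3 + 8²)² = (-3 + 64)² = 61² = 3721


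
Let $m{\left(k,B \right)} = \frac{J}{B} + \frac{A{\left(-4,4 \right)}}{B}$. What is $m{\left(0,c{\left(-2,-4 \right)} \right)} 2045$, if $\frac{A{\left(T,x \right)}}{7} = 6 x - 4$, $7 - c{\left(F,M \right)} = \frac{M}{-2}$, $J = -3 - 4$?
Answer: $54397$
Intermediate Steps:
$J = -7$ ($J = -3 - 4 = -7$)
$c{\left(F,M \right)} = 7 + \frac{M}{2}$ ($c{\left(F,M \right)} = 7 - \frac{M}{-2} = 7 - M \left(- \frac{1}{2}\right) = 7 - - \frac{M}{2} = 7 + \frac{M}{2}$)
$A{\left(T,x \right)} = -28 + 42 x$ ($A{\left(T,x \right)} = 7 \left(6 x - 4\right) = 7 \left(-4 + 6 x\right) = -28 + 42 x$)
$m{\left(k,B \right)} = \frac{133}{B}$ ($m{\left(k,B \right)} = - \frac{7}{B} + \frac{-28 + 42 \cdot 4}{B} = - \frac{7}{B} + \frac{-28 + 168}{B} = - \frac{7}{B} + \frac{140}{B} = \frac{133}{B}$)
$m{\left(0,c{\left(-2,-4 \right)} \right)} 2045 = \frac{133}{7 + \frac{1}{2} \left(-4\right)} 2045 = \frac{133}{7 - 2} \cdot 2045 = \frac{133}{5} \cdot 2045 = 54397$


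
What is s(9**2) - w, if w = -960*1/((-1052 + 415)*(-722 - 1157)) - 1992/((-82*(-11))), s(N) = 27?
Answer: 15767499639/539812273 ≈ 29.209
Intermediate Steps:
w = -1192568268/539812273 (w = -960/((-637*(-1879))) - 1992/902 = -960/1196923 - 1992*1/902 = -960*1/1196923 - 996/451 = -960/1196923 - 996/451 = -1192568268/539812273 ≈ -2.2092)
s(9**2) - w = 27 - 1*(-1192568268/539812273) = 27 + 1192568268/539812273 = 15767499639/539812273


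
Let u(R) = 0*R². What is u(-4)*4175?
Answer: 0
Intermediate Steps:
u(R) = 0
u(-4)*4175 = 0*4175 = 0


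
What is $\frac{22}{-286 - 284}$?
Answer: $- \frac{11}{285} \approx -0.038597$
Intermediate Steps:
$\frac{22}{-286 - 284} = \frac{22}{-570} = 22 \left(- \frac{1}{570}\right) = - \frac{11}{285}$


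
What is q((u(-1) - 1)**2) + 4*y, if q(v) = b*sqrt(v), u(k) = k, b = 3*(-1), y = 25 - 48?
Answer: -98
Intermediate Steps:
y = -23
b = -3
q(v) = -3*sqrt(v)
q((u(-1) - 1)**2) + 4*y = -3*sqrt((-1 - 1)**2) + 4*(-23) = -3*sqrt((-2)**2) - 92 = -3*sqrt(4) - 92 = -3*2 - 92 = -6 - 92 = -98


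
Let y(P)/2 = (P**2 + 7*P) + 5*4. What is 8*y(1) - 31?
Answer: 417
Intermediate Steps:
y(P) = 40 + 2*P**2 + 14*P (y(P) = 2*((P**2 + 7*P) + 5*4) = 2*((P**2 + 7*P) + 20) = 2*(20 + P**2 + 7*P) = 40 + 2*P**2 + 14*P)
8*y(1) - 31 = 8*(40 + 2*1**2 + 14*1) - 31 = 8*(40 + 2*1 + 14) - 31 = 8*(40 + 2 + 14) - 31 = 8*56 - 31 = 448 - 31 = 417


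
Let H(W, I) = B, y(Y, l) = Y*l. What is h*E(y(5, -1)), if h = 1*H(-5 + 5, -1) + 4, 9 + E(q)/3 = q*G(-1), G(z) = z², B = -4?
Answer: 0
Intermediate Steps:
H(W, I) = -4
E(q) = -27 + 3*q (E(q) = -27 + 3*(q*(-1)²) = -27 + 3*(q*1) = -27 + 3*q)
h = 0 (h = 1*(-4) + 4 = -4 + 4 = 0)
h*E(y(5, -1)) = 0*(-27 + 3*(5*(-1))) = 0*(-27 + 3*(-5)) = 0*(-27 - 15) = 0*(-42) = 0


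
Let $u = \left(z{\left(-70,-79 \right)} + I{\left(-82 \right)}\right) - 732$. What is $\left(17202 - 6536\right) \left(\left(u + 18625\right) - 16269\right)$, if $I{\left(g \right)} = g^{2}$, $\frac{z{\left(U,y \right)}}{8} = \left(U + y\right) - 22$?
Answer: $74448680$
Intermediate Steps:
$z{\left(U,y \right)} = -176 + 8 U + 8 y$ ($z{\left(U,y \right)} = 8 \left(\left(U + y\right) - 22\right) = 8 \left(-22 + U + y\right) = -176 + 8 U + 8 y$)
$u = 4624$ ($u = \left(\left(-176 + 8 \left(-70\right) + 8 \left(-79\right)\right) + \left(-82\right)^{2}\right) - 732 = \left(\left(-176 - 560 - 632\right) + 6724\right) - 732 = \left(-1368 + 6724\right) - 732 = 5356 - 732 = 4624$)
$\left(17202 - 6536\right) \left(\left(u + 18625\right) - 16269\right) = \left(17202 - 6536\right) \left(\left(4624 + 18625\right) - 16269\right) = \left(17202 - 6536\right) \left(23249 - 16269\right) = 10666 \cdot 6980 = 74448680$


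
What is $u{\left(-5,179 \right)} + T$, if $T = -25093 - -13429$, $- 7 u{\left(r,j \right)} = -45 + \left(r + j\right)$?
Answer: $- \frac{81777}{7} \approx -11682.0$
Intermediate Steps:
$u{\left(r,j \right)} = \frac{45}{7} - \frac{j}{7} - \frac{r}{7}$ ($u{\left(r,j \right)} = - \frac{-45 + \left(r + j\right)}{7} = - \frac{-45 + \left(j + r\right)}{7} = - \frac{-45 + j + r}{7} = \frac{45}{7} - \frac{j}{7} - \frac{r}{7}$)
$T = -11664$ ($T = -25093 + 13429 = -11664$)
$u{\left(-5,179 \right)} + T = \left(\frac{45}{7} - \frac{179}{7} - - \frac{5}{7}\right) - 11664 = \left(\frac{45}{7} - \frac{179}{7} + \frac{5}{7}\right) - 11664 = - \frac{129}{7} - 11664 = - \frac{81777}{7}$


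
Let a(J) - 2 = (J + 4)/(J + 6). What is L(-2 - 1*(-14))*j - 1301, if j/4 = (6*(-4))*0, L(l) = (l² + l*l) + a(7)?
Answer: -1301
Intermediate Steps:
a(J) = 2 + (4 + J)/(6 + J) (a(J) = 2 + (J + 4)/(J + 6) = 2 + (4 + J)/(6 + J))
L(l) = 37/13 + 2*l² (L(l) = (l² + l*l) + (16 + 3*7)/(6 + 7) = (l² + l²) + (16 + 21)/13 = 2*l² + (1/13)*37 = 2*l² + 37/13 = 37/13 + 2*l²)
j = 0 (j = 4*((6*(-4))*0) = 4*(-24*0) = 4*0 = 0)
L(-2 - 1*(-14))*j - 1301 = (37/13 + 2*(-2 - 1*(-14))²)*0 - 1301 = (37/13 + 2*(-2 + 14)²)*0 - 1301 = (37/13 + 2*12²)*0 - 1301 = (37/13 + 2*144)*0 - 1301 = (37/13 + 288)*0 - 1301 = (3781/13)*0 - 1301 = 0 - 1301 = -1301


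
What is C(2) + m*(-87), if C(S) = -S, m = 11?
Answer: -959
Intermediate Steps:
C(2) + m*(-87) = -1*2 + 11*(-87) = -2 - 957 = -959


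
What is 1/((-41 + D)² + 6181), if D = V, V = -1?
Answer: 1/7945 ≈ 0.00012587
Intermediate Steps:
D = -1
1/((-41 + D)² + 6181) = 1/((-41 - 1)² + 6181) = 1/((-42)² + 6181) = 1/(1764 + 6181) = 1/7945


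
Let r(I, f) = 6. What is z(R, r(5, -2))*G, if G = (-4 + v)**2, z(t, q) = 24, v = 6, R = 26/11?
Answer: 96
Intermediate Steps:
R = 26/11 (R = 26*(1/11) = 26/11 ≈ 2.3636)
G = 4 (G = (-4 + 6)**2 = 2**2 = 4)
z(R, r(5, -2))*G = 24*4 = 96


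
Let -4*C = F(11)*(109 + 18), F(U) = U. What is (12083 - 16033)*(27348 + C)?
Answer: -213290125/2 ≈ -1.0664e+8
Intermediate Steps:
C = -1397/4 (C = -11*(109 + 18)/4 = -11*127/4 = -1/4*1397 = -1397/4 ≈ -349.25)
(12083 - 16033)*(27348 + C) = (12083 - 16033)*(27348 - 1397/4) = -3950*107995/4 = -213290125/2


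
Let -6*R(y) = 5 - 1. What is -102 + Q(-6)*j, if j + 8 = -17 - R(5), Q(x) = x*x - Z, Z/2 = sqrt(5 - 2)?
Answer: -978 + 146*sqrt(3)/3 ≈ -893.71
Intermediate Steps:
R(y) = -2/3 (R(y) = -(5 - 1)/6 = -1/6*4 = -2/3)
Z = 2*sqrt(3) (Z = 2*sqrt(5 - 2) = 2*sqrt(3) ≈ 3.4641)
Q(x) = x**2 - 2*sqrt(3) (Q(x) = x*x - 2*sqrt(3) = x**2 - 2*sqrt(3))
j = -73/3 (j = -8 + (-17 - 1*(-2/3)) = -8 + (-17 + 2/3) = -8 - 49/3 = -73/3 ≈ -24.333)
-102 + Q(-6)*j = -102 + ((-6)**2 - 2*sqrt(3))*(-73/3) = -102 + (36 - 2*sqrt(3))*(-73/3) = -102 + (-876 + 146*sqrt(3)/3) = -978 + 146*sqrt(3)/3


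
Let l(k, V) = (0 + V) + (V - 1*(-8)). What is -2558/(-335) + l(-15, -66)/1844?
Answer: 1168853/154435 ≈ 7.5686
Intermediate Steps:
l(k, V) = 8 + 2*V (l(k, V) = V + (V + 8) = V + (8 + V) = 8 + 2*V)
-2558/(-335) + l(-15, -66)/1844 = -2558/(-335) + (8 + 2*(-66))/1844 = -2558*(-1/335) + (8 - 132)*(1/1844) = 2558/335 - 124*1/1844 = 2558/335 - 31/461 = 1168853/154435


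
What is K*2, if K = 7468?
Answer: 14936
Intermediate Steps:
K*2 = 7468*2 = 14936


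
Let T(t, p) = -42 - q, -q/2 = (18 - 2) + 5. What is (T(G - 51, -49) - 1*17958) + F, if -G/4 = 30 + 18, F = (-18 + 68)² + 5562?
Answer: -9896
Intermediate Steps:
F = 8062 (F = 50² + 5562 = 2500 + 5562 = 8062)
q = -42 (q = -2*((18 - 2) + 5) = -2*(16 + 5) = -2*21 = -42)
G = -192 (G = -4*(30 + 18) = -4*48 = -192)
T(t, p) = 0 (T(t, p) = -42 - 1*(-42) = -42 + 42 = 0)
(T(G - 51, -49) - 1*17958) + F = (0 - 1*17958) + 8062 = (0 - 17958) + 8062 = -17958 + 8062 = -9896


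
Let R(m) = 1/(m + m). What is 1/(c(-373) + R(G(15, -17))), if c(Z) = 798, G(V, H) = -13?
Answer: 26/20747 ≈ 0.0012532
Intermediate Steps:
R(m) = 1/(2*m)
1/(c(-373) + R(G(15, -17))) = 1/(798 + (½)/(-13)) = 1/(798 + (½)*(-1/13)) = 1/(798 - 1/26) = 1/(20747/26) = 26/20747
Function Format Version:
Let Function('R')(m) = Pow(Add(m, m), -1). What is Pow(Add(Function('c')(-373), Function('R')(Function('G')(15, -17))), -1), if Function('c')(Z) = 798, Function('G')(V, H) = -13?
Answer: Rational(26, 20747) ≈ 0.0012532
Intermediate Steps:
Function('R')(m) = Mul(Rational(1, 2), Pow(m, -1)) (Function('R')(m) = Pow(Mul(2, m), -1) = Mul(Rational(1, 2), Pow(m, -1)))
Pow(Add(Function('c')(-373), Function('R')(Function('G')(15, -17))), -1) = Pow(Add(798, Mul(Rational(1, 2), Pow(-13, -1))), -1) = Pow(Add(798, Mul(Rational(1, 2), Rational(-1, 13))), -1) = Pow(Add(798, Rational(-1, 26)), -1) = Pow(Rational(20747, 26), -1) = Rational(26, 20747)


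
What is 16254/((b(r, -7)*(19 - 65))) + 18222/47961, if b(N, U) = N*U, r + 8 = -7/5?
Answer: -86238541/17281947 ≈ -4.9901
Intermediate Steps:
r = -47/5 (r = -8 - 7/5 = -47/5 ≈ -9.4000)
16254/((b(r, -7)*(19 - 65))) + 18222/47961 = 16254/(((-47/5*(-7))*(19 - 65))) + 18222/47961 = 16254/(((329/5)*(-46))) + 18222*(1/47961) = 16254/(-15134/5) + 6074/15987 = 16254*(-5/15134) + 6074/15987 = -5805/1081 + 6074/15987 = -86238541/17281947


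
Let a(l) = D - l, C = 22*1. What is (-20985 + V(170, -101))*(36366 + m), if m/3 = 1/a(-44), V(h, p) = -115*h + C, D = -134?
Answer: -44198832227/30 ≈ -1.4733e+9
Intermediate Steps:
C = 22
a(l) = -134 - l
V(h, p) = 22 - 115*h (V(h, p) = -115*h + 22 = 22 - 115*h)
m = -1/30 (m = 3/(-134 - 1*(-44)) = 3/(-134 + 44) = 3/(-90) = 3*(-1/90) = -1/30 ≈ -0.033333)
(-20985 + V(170, -101))*(36366 + m) = (-20985 + (22 - 115*170))*(36366 - 1/30) = (-20985 + (22 - 19550))*(1090979/30) = (-20985 - 19528)*(1090979/30) = -40513*1090979/30 = -44198832227/30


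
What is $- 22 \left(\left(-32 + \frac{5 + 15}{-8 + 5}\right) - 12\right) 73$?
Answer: $\frac{244112}{3} \approx 81371.0$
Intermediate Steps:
$- 22 \left(\left(-32 + \frac{5 + 15}{-8 + 5}\right) - 12\right) 73 = - 22 \left(\left(-32 + \frac{20}{-3}\right) - 12\right) 73 = - 22 \left(\left(-32 + 20 \left(- \frac{1}{3}\right)\right) - 12\right) 73 = - 22 \left(\left(-32 - \frac{20}{3}\right) - 12\right) 73 = - 22 \left(- \frac{116}{3} - 12\right) 73 = \left(-22\right) \left(- \frac{152}{3}\right) 73 = \frac{3344}{3} \cdot 73 = \frac{244112}{3}$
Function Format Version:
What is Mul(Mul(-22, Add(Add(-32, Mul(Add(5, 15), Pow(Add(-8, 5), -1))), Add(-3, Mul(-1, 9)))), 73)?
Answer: Rational(244112, 3) ≈ 81371.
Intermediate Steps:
Mul(Mul(-22, Add(Add(-32, Mul(Add(5, 15), Pow(Add(-8, 5), -1))), Add(-3, Mul(-1, 9)))), 73) = Mul(Mul(-22, Add(Add(-32, Mul(20, Pow(-3, -1))), Add(-3, -9))), 73) = Mul(Mul(-22, Add(Add(-32, Mul(20, Rational(-1, 3))), -12)), 73) = Mul(Mul(-22, Add(Add(-32, Rational(-20, 3)), -12)), 73) = Mul(Mul(-22, Add(Rational(-116, 3), -12)), 73) = Mul(Mul(-22, Rational(-152, 3)), 73) = Mul(Rational(3344, 3), 73) = Rational(244112, 3)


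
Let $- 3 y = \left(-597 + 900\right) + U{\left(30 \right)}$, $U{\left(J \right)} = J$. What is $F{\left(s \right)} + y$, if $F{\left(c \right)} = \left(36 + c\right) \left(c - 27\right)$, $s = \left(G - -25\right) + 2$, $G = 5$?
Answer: $229$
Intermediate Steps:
$s = 32$ ($s = \left(5 - -25\right) + 2 = \left(5 + 25\right) + 2 = 30 + 2 = 32$)
$F{\left(c \right)} = \left(-27 + c\right) \left(36 + c\right)$ ($F{\left(c \right)} = \left(36 + c\right) \left(-27 + c\right) = \left(-27 + c\right) \left(36 + c\right)$)
$y = -111$ ($y = - \frac{\left(-597 + 900\right) + 30}{3} = - \frac{303 + 30}{3} = \left(- \frac{1}{3}\right) 333 = -111$)
$F{\left(s \right)} + y = \left(-972 + 32^{2} + 9 \cdot 32\right) - 111 = \left(-972 + 1024 + 288\right) - 111 = 340 - 111 = 229$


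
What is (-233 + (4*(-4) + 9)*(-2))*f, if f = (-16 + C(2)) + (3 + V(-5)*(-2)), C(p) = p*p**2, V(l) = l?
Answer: -1095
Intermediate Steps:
C(p) = p**3
f = 5 (f = (-16 + 2**3) + (3 - 5*(-2)) = (-16 + 8) + (3 + 10) = -8 + 13 = 5)
(-233 + (4*(-4) + 9)*(-2))*f = (-233 + (4*(-4) + 9)*(-2))*5 = (-233 + (-16 + 9)*(-2))*5 = (-233 - 7*(-2))*5 = (-233 + 14)*5 = -219*5 = -1095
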